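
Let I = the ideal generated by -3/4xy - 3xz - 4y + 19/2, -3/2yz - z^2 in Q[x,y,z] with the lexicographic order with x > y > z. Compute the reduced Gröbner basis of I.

G = {xy + 4xz + 16/3y - 38/3, xz^2 - 16/15z^2 - 19/5z, yz + 2/3z^2}

f_1 = -3/4xy - 3xz - 4y + 19/2, LT = xy.
f_2 = -3/2yz - z^2, LT = yz.

S(f_1,f_2): lcm = xyz. S = 10/3xz^2 + 16/3yz - 38/3z.
  leading term xz^2: no divisor's leading term divides it; move 10/3xz^2 to the remainder.
  leading term yz: subtract (-32/9)·f_2 from 16/3yz - 38/3z → -32/9z^2 - 38/3z
  leading term z^2: no divisor's leading term divides it; move -32/9z^2 to the remainder.
  leading term z: no divisor's leading term divides it; move -38/3z to the remainder.
  remainder 10/3xz^2 - 32/9z^2 - 38/3z ≠ 0; add g_3 = 10/3xz^2 - 32/9z^2 - 38/3z to the basis.

The other S-polynomials (S(f_1,g_3), S(f_2,g_3)) all reduce to 0 modulo the current basis, so we have a Gröbner basis.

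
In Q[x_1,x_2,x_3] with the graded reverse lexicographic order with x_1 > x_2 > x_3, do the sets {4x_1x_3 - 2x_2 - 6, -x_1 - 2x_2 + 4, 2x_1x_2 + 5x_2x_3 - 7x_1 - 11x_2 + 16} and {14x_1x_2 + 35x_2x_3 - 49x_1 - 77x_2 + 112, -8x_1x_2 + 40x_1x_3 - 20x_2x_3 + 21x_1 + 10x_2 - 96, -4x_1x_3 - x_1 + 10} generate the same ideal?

Yes, the ideals are equal.

Since reduced Gröbner bases are canonical representatives of ideals under a given ordering, it suffices to compute and compare them.
Buchberger on the first generating set:
f_1 = 4x_1x_3 - 2x_2 - 6, LT = x_1x_3.
f_2 = -x_1 - 2x_2 + 4, LT = x_1.
f_3 = 2x_1x_2 + 5x_2x_3 - 7x_1 - 11x_2 + 16, LT = x_1x_2.

S(f_1,f_2): lcm = x_1x_3. S = -2x_2x_3 - 1/2x_2 + 4x_3 - 3/2.
  reduce S modulo (f_1, f_2, f_3):
  remainder -2x_2x_3 - 1/2x_2 + 4x_3 - 3/2 ≠ 0; add g_4 = -2x_2x_3 - 1/2x_2 + 4x_3 - 3/2 to the basis.

S(f_1,f_3): lcm = x_1x_2x_3. S = -5/2x_2x_3^2 - 1/2x_2^2 + 7/2x_1x_3 + 11/2x_2x_3 - 3/2x_2 - 8x_3.
  reduce S modulo (f_1, f_2, f_3, g_4):
  remainder -1/2x_2^2 - 5x_3^2 - 41/32x_2 + 49/8x_3 + 21/32 ≠ 0; add g_5 = -1/2x_2^2 - 5x_3^2 - 41/32x_2 + 49/8x_3 + 21/32 to the basis.

S(f_2,f_3): lcm = x_1x_2. S = 2x_2^2 - 5/2x_2x_3 + 7/2x_1 + 3/2x_2 - 8.
  reduce S modulo (f_1, f_2, f_3, g_4, g_5):
  remainder -20x_3^2 - 10x_2 + 39/2x_3 + 21/2 ≠ 0; add g_6 = -20x_3^2 - 10x_2 + 39/2x_3 + 21/2 to the basis.

The other S-polynomials (S(f_1,g_4), S(f_2,g_4), S(f_3,g_4), S(f_1,g_5), S(f_2,g_5), S(f_3,g_5), S(g_4,g_5), S(f_1,g_6), S(f_2,g_6), S(f_3,g_6), S(g_4,g_6), S(g_5,g_6)) all reduce to 0 modulo the current basis, so we have a Gröbner basis.
Inter-reduce: drop elements whose leading term is divisible by another's, tail-reduce, and make monic.
Reduced Gröbner basis: {x_2^2 - 39/16x_2 - 5/2x_3 + 63/16, x_2x_3 + 1/4x_2 - 2x_3 + 3/4, x_3^2 + 1/2x_2 - 39/40x_3 - 21/40, x_1 + 2x_2 - 4}.

Buchberger on the second generating set:
h_1 = 14x_1x_2 + 35x_2x_3 - 49x_1 - 77x_2 + 112, LT = x_1x_2.
h_2 = -8x_1x_2 + 40x_1x_3 - 20x_2x_3 + 21x_1 + 10x_2 - 96, LT = x_1x_2.
h_3 = -4x_1x_3 - x_1 + 10, LT = x_1x_3.

S(h_1,h_2): lcm = x_1x_2. S = 5x_1x_3 - 7/8x_1 - 17/4x_2 - 4.
  reduce S modulo (h_1, h_2, h_3):
  remainder -17/8x_1 - 17/4x_2 + 17/2 ≠ 0; add k_4 = -17/8x_1 - 17/4x_2 + 17/2 to the basis.

S(h_1,h_3): lcm = x_1x_2x_3. S = 5/2x_2x_3^2 - 1/4x_1x_2 - 7/2x_1x_3 - 11/2x_2x_3 + 5/2x_2 + 8x_3.
  reduce S modulo (h_1, h_2, h_3, k_4):
  remainder 5/2x_2x_3^2 - 39/8x_2x_3 + 9/8x_2 + 8x_3 - 27/4 ≠ 0; add k_5 = 5/2x_2x_3^2 - 39/8x_2x_3 + 9/8x_2 + 8x_3 - 27/4 to the basis.

S(h_2,h_3): lcm = x_1x_2x_3. S = -5x_1x_3^2 + 5/2x_2x_3^2 - 1/4x_1x_2 - 21/8x_1x_3 - 5/4x_2x_3 + 5/2x_2 + 12x_3.
  reduce S modulo (h_1, h_2, h_3, k_4, k_5):
  remainder 17/4x_2x_3 + 17/16x_2 - 17/2x_3 + 51/16 ≠ 0; add k_6 = 17/4x_2x_3 + 17/16x_2 - 17/2x_3 + 51/16 to the basis.

S(h_1,k_4): lcm = x_1x_2. S = -2x_2^2 + 5/2x_2x_3 - 7/2x_1 - 3/2x_2 + 8.
  reduce S modulo (h_1, h_2, h_3, k_4, k_5, k_6):
  remainder -2x_2^2 + 39/8x_2 + 5x_3 - 63/8 ≠ 0; add k_7 = -2x_2^2 + 39/8x_2 + 5x_3 - 63/8 to the basis.

S(h_2,k_5): lcm = x_1x_2x_3^2. S = -5x_1x_3^3 + 5/2x_2x_3^3 + 39/20x_1x_2x_3 - 21/8x_1x_3^2 - 5/4x_2x_3^2 - 9/20x_1x_2 - 16/5x_1x_3 + 12x_3^2 + 27/10x_1.
  reduce S modulo (h_1, h_2, h_3, k_4, k_5, k_6, k_7):
  remainder -17/2x_3^2 - 17/4x_2 + 663/80x_3 + 357/80 ≠ 0; add k_8 = -17/2x_3^2 - 17/4x_2 + 663/80x_3 + 357/80 to the basis.

The other S-polynomials (S(h_2,k_4), S(h_3,k_4), S(h_1,k_5), S(h_3,k_5), S(k_4,k_5), S(h_1,k_6), S(h_2,k_6), S(h_3,k_6), S(k_4,k_6), S(k_5,k_6), S(h_1,k_7), S(h_2,k_7), S(h_3,k_7), S(k_4,k_7), S(k_5,k_7), S(k_6,k_7), S(h_1,k_8), S(h_2,k_8), S(h_3,k_8), S(k_4,k_8), S(k_5,k_8), S(k_6,k_8), S(k_7,k_8)) all reduce to 0 modulo the current basis, so we have a Gröbner basis.
Inter-reduce: drop elements whose leading term is divisible by another's, tail-reduce, and make monic.
Reduced Gröbner basis: {x_2^2 - 39/16x_2 - 5/2x_3 + 63/16, x_2x_3 + 1/4x_2 - 2x_3 + 3/4, x_3^2 + 1/2x_2 - 39/40x_3 - 21/40, x_1 + 2x_2 - 4}.

Same reduced basis, so the two generating sets span the same ideal.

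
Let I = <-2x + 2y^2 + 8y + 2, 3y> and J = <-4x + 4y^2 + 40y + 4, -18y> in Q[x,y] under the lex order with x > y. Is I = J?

Yes, the ideals are equal.

Equality of ideals is decidable: compute both reduced Gröbner bases (unique for the ordering) and check whether they agree.
Buchberger on the first generating set:
f_1 = -2x + 2y^2 + 8y + 2, LT = x.
f_2 = 3y, LT = y.

The S-polynomials (S(f_1,f_2)) all reduce to 0 modulo the current basis, so we have a Gröbner basis.
Inter-reduce: drop elements whose leading term is divisible by another's, tail-reduce, and make monic.
Reduced Gröbner basis: {x - 1, y}.

Buchberger on the second generating set:
h_1 = -4x + 4y^2 + 40y + 4, LT = x.
h_2 = -18y, LT = y.

The S-polynomials (S(h_1,h_2)) all reduce to 0 modulo the current basis, so we have a Gröbner basis.
Inter-reduce: drop elements whose leading term is divisible by another's, tail-reduce, and make monic.
Reduced Gröbner basis: {x - 1, y}.

These coincide, so the ideals are equal.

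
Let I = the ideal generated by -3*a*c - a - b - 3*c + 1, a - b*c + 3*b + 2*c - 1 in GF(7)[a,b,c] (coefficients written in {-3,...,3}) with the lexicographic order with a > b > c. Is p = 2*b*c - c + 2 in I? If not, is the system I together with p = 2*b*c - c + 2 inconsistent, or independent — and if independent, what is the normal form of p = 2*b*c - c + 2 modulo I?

First compute the reduced Gröbner basis of I by Buchberger's algorithm.
f_1 = -3*a*c - a - b - 3*c + 1, LT = a*c.
f_2 = a - b*c + 3*b + 2*c - 1, LT = a.

S(f_1,f_2): lcm = a*c. S = -2*a + b*c**2 - 3*b*c - 2*b - 2*c**2 + 2*c + 2.
  leading term a: subtract (-2)·f_2 from -2*a + b*c**2 - 3*b*c - 2*b - 2*c**2 + 2*c + 2 → b*c**2 + 2*b*c - 3*b - 2*c**2 - c
  leading term b*c**2: no divisor's leading term divides it; move b*c**2 to the remainder.
  leading term b*c: no divisor's leading term divides it; move 2*b*c to the remainder.
  leading term b: no divisor's leading term divides it; move -3*b to the remainder.
  leading term c**2: no divisor's leading term divides it; move -2*c**2 to the remainder.
  leading term c: no divisor's leading term divides it; move -c to the remainder.
  remainder b*c**2 + 2*b*c - 3*b - 2*c**2 - c ≠ 0; add h_3 = b*c**2 + 2*b*c - 3*b - 2*c**2 - c to the basis.

The other S-polynomials (S(f_1,h_3), S(f_2,h_3)) all reduce to 0 modulo the current basis, so we have a Gröbner basis.
Inter-reduce: drop elements whose leading term is divisible by another's, tail-reduce, and make monic.
Reduced Gröbner basis: {a - b*c + 3*b + 2*c - 1, b*c**2 + 2*b*c - 3*b - 2*c**2 - c}.
Label its elements g_1 = a - b*c + 3*b + 2*c - 1, g_2 = b*c**2 + 2*b*c - 3*b - 2*c**2 - c.

Reduce p = 2*b*c - c + 2 modulo G:
  leading term b*c: no divisor's leading term divides it; move 2*b*c to the remainder.
  leading term c: no divisor's leading term divides it; move -c to the remainder.
  leading term 1: no divisor's leading term divides it; move 2 to the remainder.
  normal form = 2*b*c - c + 2.
The normal form is nonzero, so p ∉ I. Since p minus its normal form lies in I, I + (p) = I + (r) where r = 2*b*c - c + 2; decide whether this ideal is the whole ring.
Run Buchberger on G together with r (pairs among the g_i already reduce to 0 since G is a Gröbner basis):
g_1 = a - b*c + 3*b + 2*c - 1, LT = a.
g_2 = b*c**2 + 2*b*c - 3*b - 2*c**2 - c, LT = b*c**2.
r = 2*b*c - c + 2, LT = b*c.

S(g_2,r): lcm = b*c**2. S = 2*b*c - 3*b + 2*c**2 - 2*c.
  leading term b*c: subtract (1)·r from 2*b*c - 3*b + 2*c**2 - 2*c → -3*b + 2*c**2 - c - 2
  leading term b: no divisor's leading term divides it; move -3*b to the remainder.
  leading term c**2: no divisor's leading term divides it; move 2*c**2 to the remainder.
  leading term c: no divisor's leading term divides it; move -c to the remainder.
  leading term 1: no divisor's leading term divides it; move -2 to the remainder.
  remainder -3*b + 2*c**2 - c - 2 ≠ 0; add m_4 = -3*b + 2*c**2 - c - 2 to the basis.

S(g_2,m_4): lcm = b*c**2. S = 2*b*c - 3*b + 3*c**4 + 2*c**3 + 2*c**2 - c.
  leading term b*c: subtract (1)·r from 2*b*c - 3*b + 3*c**4 + 2*c**3 + 2*c**2 - c → -3*b + 3*c**4 + 2*c**3 + 2*c**2 - 2
  leading term b: subtract (1)·m_4 from -3*b + 3*c**4 + 2*c**3 + 2*c**2 - 2 → 3*c**4 + 2*c**3 + c
  leading term c**4: no divisor's leading term divides it; move 3*c**4 to the remainder.
  leading term c**3: no divisor's leading term divides it; move 2*c**3 to the remainder.
  leading term c: no divisor's leading term divides it; move c to the remainder.
  remainder 3*c**4 + 2*c**3 + c ≠ 0; add m_5 = 3*c**4 + 2*c**3 + c to the basis.

S(r,m_4): lcm = b*c. S = 3*c**3 + 2*c**2 + 1.
  leading term c**3: no divisor's leading term divides it; move 3*c**3 to the remainder.
  leading term c**2: no divisor's leading term divides it; move 2*c**2 to the remainder.
  leading term 1: no divisor's leading term divides it; move 1 to the remainder.
  remainder 3*c**3 + 2*c**2 + 1 ≠ 0; add m_6 = 3*c**3 + 2*c**2 + 1 to the basis.

The other S-polynomials (S(g_1,g_2), S(g_1,r), S(g_1,m_4), S(g_1,m_5), S(g_2,m_5), S(r,m_5), S(m_4,m_5), S(g_1,m_6), S(g_2,m_6), S(r,m_6), S(m_4,m_6), S(m_5,m_6)) all reduce to 0 modulo the current basis, so we have a Gröbner basis.
Inter-reduce: drop elements whose leading term is divisible by another's, tail-reduce, and make monic.
Reduced Gröbner basis: {a + 2*c**2 - 3*c - 2, b - 3*c**2 - 2*c + 3, c**3 + 3*c**2 - 2}.
The reduced Gröbner basis of I + (p) is {a + 2*c**2 - 3*c - 2, b - 3*c**2 - 2*c + 3, c**3 + 3*c**2 - 2} ≠ {1}, a proper ideal, so the enlarged system stays consistent: p is independent of I, with normal form 2*b*c - c + 2.

The remainder on division by a Gröbner basis is unique — it is the normal form.

2*b*c - c + 2 is independent of I; its normal form modulo I is 2*b*c - c + 2.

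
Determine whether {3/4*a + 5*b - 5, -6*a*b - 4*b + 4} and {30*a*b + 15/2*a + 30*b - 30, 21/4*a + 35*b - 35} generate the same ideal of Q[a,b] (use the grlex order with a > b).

No, the ideals differ.

Since reduced Gröbner bases are canonical representatives of ideals under a given ordering, it suffices to compute and compare them.
Buchberger on the first generating set:
f_1 = 3/4*a + 5*b - 5, LT = a.
f_2 = -6*a*b - 4*b + 4, LT = a*b.

S(f_1,f_2): lcm = a*b. S = 20/3*b**2 - 22/3*b + 2/3.
  reduce S modulo (f_1, f_2):
  remainder 20/3*b**2 - 22/3*b + 2/3 ≠ 0; add g_3 = 20/3*b**2 - 22/3*b + 2/3 to the basis.

The other S-polynomials (S(f_1,g_3), S(f_2,g_3)) all reduce to 0 modulo the current basis, so we have a Gröbner basis.
Inter-reduce: drop elements whose leading term is divisible by another's, tail-reduce, and make monic.
Reduced Gröbner basis: {b**2 - 11/10*b + 1/10, a + 20/3*b - 20/3}.

Buchberger on the second generating set:
h_1 = 30*a*b + 15/2*a + 30*b - 30, LT = a*b.
h_2 = 21/4*a + 35*b - 35, LT = a.

S(h_1,h_2): lcm = a*b. S = -20/3*b**2 + 1/4*a + 23/3*b - 1.
  reduce S modulo (h_1, h_2):
  remainder -20/3*b**2 + 6*b + 2/3 ≠ 0; add k_3 = -20/3*b**2 + 6*b + 2/3 to the basis.

The other S-polynomials (S(h_1,k_3), S(h_2,k_3)) all reduce to 0 modulo the current basis, so we have a Gröbner basis.
Inter-reduce: drop elements whose leading term is divisible by another's, tail-reduce, and make monic.
Reduced Gröbner basis: {b**2 - 9/10*b - 1/10, a + 20/3*b - 20/3}.

The bases are distinct; the ideals are different.
The same test decides containment: I ⊆ J iff every generator of I reduces to 0 modulo a Gröbner basis of J.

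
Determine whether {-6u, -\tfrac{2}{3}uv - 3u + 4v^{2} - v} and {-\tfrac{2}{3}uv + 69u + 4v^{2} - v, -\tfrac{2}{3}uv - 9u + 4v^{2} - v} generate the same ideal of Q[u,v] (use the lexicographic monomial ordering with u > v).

Yes, the ideals are equal.

Equality of ideals is decidable: compute both reduced Gröbner bases (unique for the ordering) and check whether they agree.
Buchberger on the first generating set:
f_1 = -6u, LT = u.
f_2 = -\tfrac{2}{3}uv - 3u + 4v^{2} - v, LT = uv.

S(f_1,f_2): lcm = uv. S = -\tfrac{9}{2}u + 6v^{2} - \tfrac{3}{2}v.
  leading term u: subtract (\tfrac{3}{4})·f_1 from -\tfrac{9}{2}u + 6v^{2} - \tfrac{3}{2}v → 6v^{2} - \tfrac{3}{2}v
  leading term v^{2}: no divisor's leading term divides it; move 6v^{2} to the remainder.
  leading term v: no divisor's leading term divides it; move -\tfrac{3}{2}v to the remainder.
  remainder 6v^{2} - \tfrac{3}{2}v ≠ 0; add g_3 = 6v^{2} - \tfrac{3}{2}v to the basis.

The other S-polynomials (S(f_1,g_3), S(f_2,g_3)) all reduce to 0 modulo the current basis, so we have a Gröbner basis.
Inter-reduce: drop elements whose leading term is divisible by another's, tail-reduce, and make monic.
Reduced Gröbner basis: {u, v^{2} - \tfrac{1}{4}v}.

Buchberger on the second generating set:
h_1 = -\tfrac{2}{3}uv + 69u + 4v^{2} - v, LT = uv.
h_2 = -\tfrac{2}{3}uv - 9u + 4v^{2} - v, LT = uv.

S(h_1,h_2): lcm = uv. S = -117u.
  leading term u: no divisor's leading term divides it; move -117u to the remainder.
  remainder -117u ≠ 0; add k_3 = -117u to the basis.

S(h_1,k_3): lcm = uv. S = -\tfrac{207}{2}u - 6v^{2} + \tfrac{3}{2}v.
  leading term u: subtract (\tfrac{23}{26})·k_3 from -\tfrac{207}{2}u - 6v^{2} + \tfrac{3}{2}v → -6v^{2} + \tfrac{3}{2}v
  leading term v^{2}: no divisor's leading term divides it; move -6v^{2} to the remainder.
  leading term v: no divisor's leading term divides it; move \tfrac{3}{2}v to the remainder.
  remainder -6v^{2} + \tfrac{3}{2}v ≠ 0; add k_4 = -6v^{2} + \tfrac{3}{2}v to the basis.

The other S-polynomials (S(h_2,k_3), S(h_1,k_4), S(h_2,k_4), S(k_3,k_4)) all reduce to 0 modulo the current basis, so we have a Gröbner basis.
Inter-reduce: drop elements whose leading term is divisible by another's, tail-reduce, and make monic.
Reduced Gröbner basis: {u, v^{2} - \tfrac{1}{4}v}.

The two bases agree; hence the ideals are identical.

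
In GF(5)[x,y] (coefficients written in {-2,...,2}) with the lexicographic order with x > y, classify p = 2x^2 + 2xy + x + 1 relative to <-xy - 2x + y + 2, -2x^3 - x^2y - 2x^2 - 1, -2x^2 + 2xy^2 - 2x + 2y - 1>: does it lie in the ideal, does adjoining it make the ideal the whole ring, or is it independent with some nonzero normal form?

First compute the reduced Gröbner basis of I by Buchberger's algorithm.
f_1 = -xy - 2x + y + 2, LT = xy.
f_2 = -2x^3 - x^2y - 2x^2 - 1, LT = x^3.
f_3 = -2x^2 + 2xy^2 - 2x + 2y - 1, LT = x^2.

S(f_1,f_2): lcm = x^3y. S = 2x^3 + 2x^2y^2 - 2x^2y - 2x^2 + 2y.
  leading term x^3: subtract (-1)·f_2 from 2x^3 + 2x^2y^2 - 2x^2y - 2x^2 + 2y → 2x^2y^2 + 2x^2y + x^2 + 2y - 1
  leading term x^2y^2: subtract (-2xy)·f_1 from 2x^2y^2 + 2x^2y + x^2 + 2y - 1 → -2x^2y + x^2 + 2xy^2 - xy + 2y - 1
  leading term x^2y: subtract (2x)·f_1 from -2x^2y + x^2 + 2xy^2 - xy + 2y - 1 → 2xy^2 + 2xy + x + 2y - 1
  leading term xy^2: subtract (-2y)·f_1 from 2xy^2 + 2xy + x + 2y - 1 → -2xy + x + 2y^2 + y - 1
  leading term xy: subtract (2)·f_1 from -2xy + x + 2y^2 + y - 1 → 2y^2 - y
  leading term y^2: no divisor's leading term divides it; move 2y^2 to the remainder.
  leading term y: no divisor's leading term divides it; move -y to the remainder.
  remainder 2y^2 - y ≠ 0; add h_4 = 2y^2 - y to the basis.

S(f_1,f_3): lcm = x^2y. S = 2x^2 + xy^3 - 2xy - 2x + y^2 + 2y.
  leading term x^2: subtract (-1)·f_3 from 2x^2 + xy^3 - 2xy - 2x + y^2 + 2y → xy^3 + 2xy^2 - 2xy + x + y^2 - y - 1
  leading term xy^3: subtract (-y^2)·f_1 from xy^3 + 2xy^2 - 2xy + x + y^2 - y - 1 → -2xy + x + y^3 - 2y^2 - y - 1
  leading term xy: subtract (2)·f_1 from -2xy + x + y^3 - 2y^2 - y - 1 → y^3 - 2y^2 + 2y
  leading term y^3: subtract (-2y)·h_4 from y^3 - 2y^2 + 2y → y^2 + 2y
  leading term y^2: subtract (-2)·h_4 from y^2 + 2y → 0
  remainder 0.

S(f_2,f_3): lcm = x^3. S = x^2y^2 - 2x^2y + xy + 2x - 2.
  leading term x^2y^2: subtract (-xy)·f_1 from x^2y^2 - 2x^2y + xy + 2x - 2 → x^2y + xy^2 - 2xy + 2x - 2
  leading term x^2y: subtract (-x)·f_1 from x^2y + xy^2 - 2xy + 2x - 2 → -2x^2 + xy^2 - xy - x - 2
  leading term x^2: subtract (1)·f_3 from -2x^2 + xy^2 - xy - x - 2 → -xy^2 - xy + x - 2y - 1
  leading term xy^2: subtract (y)·f_1 from -xy^2 - xy + x - 2y - 1 → xy + x - y^2 + y - 1
  leading term xy: subtract (-1)·f_1 from xy + x - y^2 + y - 1 → -x - y^2 + 2y + 1
  leading term x: no divisor's leading term divides it; move -x to the remainder.
  leading term y^2: subtract (2)·h_4 from -y^2 + 2y + 1 → -y + 1
  leading term y: no divisor's leading term divides it; move -y to the remainder.
  leading term 1: no divisor's leading term divides it; move 1 to the remainder.
  remainder -x - y + 1 ≠ 0; add h_5 = -x - y + 1 to the basis.

S(f_1,h_4): lcm = xy^2. S = -y^2 - 2y.
  leading term y^2: subtract (2)·h_4 from -y^2 - 2y → 0
  remainder 0.

S(f_2,h_4): leading monomials are coprime, so the S-polynomial reduces to 0 (Buchberger's first criterion).
S(f_3,h_4): leading monomials are coprime, so the S-polynomial reduces to 0 (Buchberger's first criterion).
S(f_1,h_5): lcm = xy. S = 2x - y^2 - 2.
  leading term x: subtract (-2)·h_5 from 2x - y^2 - 2 → -y^2 - 2y
  leading term y^2: subtract (2)·h_4 from -y^2 - 2y → 0
  remainder 0.

S(f_2,h_5): lcm = x^3. S = 2x^2y + 2x^2 - 2.
  leading term x^2y: subtract (-2x)·f_1 from 2x^2y + 2x^2 - 2 → -2x^2 + 2xy - x - 2
  leading term x^2: subtract (1)·f_3 from -2x^2 + 2xy - x - 2 → -2xy^2 + 2xy + x - 2y - 1
  leading term xy^2: subtract (2y)·f_1 from -2xy^2 + 2xy + x - 2y - 1 → xy + x - 2y^2 - y - 1
  leading term xy: subtract (-1)·f_1 from xy + x - 2y^2 - y - 1 → -x - 2y^2 + 1
  leading term x: subtract (1)·h_5 from -x - 2y^2 + 1 → -2y^2 + y
  leading term y^2: subtract (-1)·h_4 from -2y^2 + y → 0
  remainder 0.

S(f_3,h_5): lcm = x^2. S = -xy^2 - xy + 2x - y - 2.
  leading term xy^2: subtract (y)·f_1 from -xy^2 - xy + 2x - y - 2 → xy + 2x - y^2 + 2y - 2
  leading term xy: subtract (-1)·f_1 from xy + 2x - y^2 + 2y - 2 → -y^2 - 2y
  leading term y^2: subtract (2)·h_4 from -y^2 - 2y → 0
  remainder 0.

S(h_4,h_5): leading monomials are coprime, so the S-polynomial reduces to 0 (Buchberger's first criterion).
Every S-polynomial of the final basis reduces to 0, so we have a Gröbner basis.
Inter-reduce: drop elements whose leading term is divisible by another's, tail-reduce, and make monic.
Reduced Gröbner basis: {x + y - 1, y^2 + 2y}.
Label its elements g_1 = x + y - 1, g_2 = y^2 + 2y.

Reduce p = 2x^2 + 2xy + x + 1 modulo G:
  leading term x^2: subtract (2x)·g_1 from 2x^2 + 2xy + x + 1 → -2x + 1
  leading term x: subtract (-2)·g_1 from -2x + 1 → 2y - 1
  leading term y: no divisor's leading term divides it; move 2y to the remainder.
  leading term 1: no divisor's leading term divides it; move -1 to the remainder.
  normal form = 2y - 1.
The normal form is nonzero, so p ∉ I. Since p minus its normal form lies in I, I + (p) = I + (r) where r = 2y - 1; decide whether this ideal is the whole ring.
Run Buchberger on G together with r (pairs among the g_i already reduce to 0 since G is a Gröbner basis):
g_1 = x + y - 1, LT = x.
g_2 = y^2 + 2y, LT = y^2.
r = 2y - 1, LT = y.

S(g_1,g_2): leading monomials are coprime, so the S-polynomial reduces to 0 (Buchberger's first criterion).
S(g_1,r): leading monomials are coprime, so the S-polynomial reduces to 0 (Buchberger's first criterion).
S(g_2,r): lcm = y^2. S = 0.
  remainder 0.

Every S-polynomial of the final basis reduces to 0, so we have a Gröbner basis.
Inter-reduce: drop elements whose leading term is divisible by another's, tail-reduce, and make monic.
Reduced Gröbner basis: {x + 2, y + 2}.
The reduced Gröbner basis of I + (p) is {x + 2, y + 2} ≠ {1}, a proper ideal, so the enlarged system stays consistent: p is independent of I, with normal form 2y - 1.

2x^2 + 2xy + x + 1 is independent of I; its normal form modulo I is 2y - 1.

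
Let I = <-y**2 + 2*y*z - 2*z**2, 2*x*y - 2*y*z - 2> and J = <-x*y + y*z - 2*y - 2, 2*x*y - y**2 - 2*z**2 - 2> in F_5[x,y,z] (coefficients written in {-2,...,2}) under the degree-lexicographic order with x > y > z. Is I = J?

Since reduced Gröbner bases are canonical representatives of ideals under a given ordering, it suffices to compute and compare them.
Buchberger on the first generating set:
f_1 = -y**2 + 2*y*z - 2*z**2, LT = y**2.
f_2 = 2*x*y - 2*y*z - 2, LT = x*y.

S(f_1,f_2): lcm = x*y**2. S = -2*x*y*z + 2*x*z**2 + y**2*z + y.
  leading term x*y*z: subtract (-z)·f_2 from -2*x*y*z + 2*x*z**2 + y**2*z + y → 2*x*z**2 + y**2*z - 2*y*z**2 + y - 2*z
  leading term x*z**2: no divisor's leading term divides it; move 2*x*z**2 to the remainder.
  leading term y**2*z: subtract (-z)·f_1 from y**2*z - 2*y*z**2 + y - 2*z → -2*z**3 + y - 2*z
  leading term z**3: no divisor's leading term divides it; move -2*z**3 to the remainder.
  leading term y: no divisor's leading term divides it; move y to the remainder.
  leading term z: no divisor's leading term divides it; move -2*z to the remainder.
  remainder 2*x*z**2 - 2*z**3 + y - 2*z ≠ 0; add g_3 = 2*x*z**2 - 2*z**3 + y - 2*z to the basis.

S(f_1,g_3): leading monomials are coprime, so the S-polynomial reduces to 0 (Buchberger's first criterion).
S(f_2,g_3): lcm = x*y*z**2. S = 2*y**2 + y*z - z**2.
  leading term y**2: subtract (-2)·f_1 from 2*y**2 + y*z - z**2 → 0
  remainder 0.

Every S-polynomial of the final basis reduces to 0, so we have a Gröbner basis.
Inter-reduce: drop elements whose leading term is divisible by another's, tail-reduce, and make monic.
Reduced Gröbner basis: {x*z**2 - z**3 - 2*y - z, x*y - y*z - 1, y**2 - 2*y*z + 2*z**2}.

Buchberger on the second generating set:
h_1 = -x*y + y*z - 2*y - 2, LT = x*y.
h_2 = 2*x*y - y**2 - 2*z**2 - 2, LT = x*y.

S(h_1,h_2): lcm = x*y. S = -2*y**2 - y*z + z**2 + 2*y - 2.
  leading term y**2: no divisor's leading term divides it; move -2*y**2 to the remainder.
  leading term y*z: no divisor's leading term divides it; move -y*z to the remainder.
  leading term z**2: no divisor's leading term divides it; move z**2 to the remainder.
  leading term y: no divisor's leading term divides it; move 2*y to the remainder.
  leading term 1: no divisor's leading term divides it; move -2 to the remainder.
  remainder -2*y**2 - y*z + z**2 + 2*y - 2 ≠ 0; add k_3 = -2*y**2 - y*z + z**2 + 2*y - 2 to the basis.

S(h_1,k_3): lcm = x*y**2. S = 2*x*y*z - 2*x*z**2 - y**2*z + x*y + 2*y**2 - x + 2*y.
  leading term x*y*z: subtract (-2*z)·h_1 from 2*x*y*z - 2*x*z**2 - y**2*z + x*y + 2*y**2 - x + 2*y → -2*x*z**2 - y**2*z + 2*y*z**2 + x*y + 2*y**2 + y*z - x + 2*y + z
  leading term x*z**2: no divisor's leading term divides it; move -2*x*z**2 to the remainder.
  leading term y**2*z: subtract (-2*z)·k_3 from -y**2*z + 2*y*z**2 + x*y + 2*y**2 + y*z - x + 2*y + z → 2*z**3 + x*y + 2*y**2 - x + 2*y + 2*z
  leading term z**3: no divisor's leading term divides it; move 2*z**3 to the remainder.
  leading term x*y: subtract (-1)·h_1 from x*y + 2*y**2 - x + 2*y + 2*z → 2*y**2 + y*z - x + 2*z - 2
  leading term y**2: subtract (-1)·k_3 from 2*y**2 + y*z - x + 2*z - 2 → z**2 - x + 2*y + 2*z + 1
  leading term z**2: no divisor's leading term divides it; move z**2 to the remainder.
  leading term x: no divisor's leading term divides it; move -x to the remainder.
  leading term y: no divisor's leading term divides it; move 2*y to the remainder.
  leading term z: no divisor's leading term divides it; move 2*z to the remainder.
  leading term 1: no divisor's leading term divides it; move 1 to the remainder.
  remainder -2*x*z**2 + 2*z**3 + z**2 - x + 2*y + 2*z + 1 ≠ 0; add k_4 = -2*x*z**2 + 2*z**3 + z**2 - x + 2*y + 2*z + 1 to the basis.

S(h_2,k_3): lcm = x*y**2. S = 2*x*y*z - 2*x*z**2 + 2*y**3 - y*z**2 + x*y - x - y.
  leading term x*y*z: subtract (-2*z)·h_1 from 2*x*y*z - 2*x*z**2 + 2*y**3 - y*z**2 + x*y - x - y → -2*x*z**2 + 2*y**3 + y*z**2 + x*y + y*z - x - y + z
  leading term x*z**2: subtract (1)·k_4 from -2*x*z**2 + 2*y**3 + y*z**2 + x*y + y*z - x - y + z → 2*y**3 + y*z**2 - 2*z**3 + x*y + y*z - z**2 + 2*y - z - 1
  leading term y**3: subtract (-y)·k_3 from 2*y**3 + y*z**2 - 2*z**3 + x*y + y*z - z**2 + 2*y - z - 1 → -y**2*z + 2*y*z**2 - 2*z**3 + x*y + 2*y**2 + y*z - z**2 - z - 1
  leading term y**2*z: subtract (-2*z)·k_3 from -y**2*z + 2*y*z**2 - 2*z**3 + x*y + 2*y**2 + y*z - z**2 - z - 1 → x*y + 2*y**2 - z**2 - 1
  leading term x*y: subtract (-1)·h_1 from x*y + 2*y**2 - z**2 - 1 → 2*y**2 + y*z - z**2 - 2*y + 2
  leading term y**2: subtract (-1)·k_3 from 2*y**2 + y*z - z**2 - 2*y + 2 → 0
  remainder 0.

S(h_1,k_4): lcm = x*y*z**2. S = 2*x*y + y**2 + y*z + 2*z**2 - 2*y.
  leading term x*y: subtract (-2)·h_1 from 2*x*y + y**2 + y*z + 2*z**2 - 2*y → y**2 - 2*y*z + 2*z**2 - y + 1
  leading term y**2: subtract (2)·k_3 from y**2 - 2*y*z + 2*z**2 - y + 1 → 0
  remainder 0.

S(h_2,k_4): lcm = x*y*z**2. S = 2*y**2*z**2 + y*z**3 - z**4 - 2*y*z**2 + 2*x*y + y**2 + y*z - z**2 - 2*y.
  leading term y**2*z**2: subtract (-z**2)·k_3 from 2*y**2*z**2 + y*z**3 - z**4 - 2*y*z**2 + 2*x*y + y**2 + y*z - z**2 - 2*y → 2*x*y + y**2 + y*z + 2*z**2 - 2*y
  leading term x*y: subtract (-2)·h_1 from 2*x*y + y**2 + y*z + 2*z**2 - 2*y → y**2 - 2*y*z + 2*z**2 - y + 1
  leading term y**2: subtract (2)·k_3 from y**2 - 2*y*z + 2*z**2 - y + 1 → 0
  remainder 0.

S(k_3,k_4): leading monomials are coprime, so the S-polynomial reduces to 0 (Buchberger's first criterion).
Every S-polynomial of the final basis reduces to 0, so we have a Gröbner basis.
Inter-reduce: drop elements whose leading term is divisible by another's, tail-reduce, and make monic.
Reduced Gröbner basis: {x*z**2 - z**3 + 2*z**2 - 2*x - y - z + 2, x*y - y*z + 2*y + 2, y**2 - 2*y*z + 2*z**2 - y + 1}.

These differ, so the ideals are not equal.
The choice of monomial ordering does not affect the verdict — as long as both bases are computed under the same ordering, their equality decides ideal equality.

No, the ideals differ.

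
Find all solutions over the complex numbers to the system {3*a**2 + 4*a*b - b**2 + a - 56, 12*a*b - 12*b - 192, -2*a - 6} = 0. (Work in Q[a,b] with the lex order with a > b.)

{(-3, -4)}

Compute a lex Gröbner basis by Buchberger's algorithm.
f_1 = 3*a**2 + 4*a*b + a - b**2 - 56, LT = a**2.
f_2 = 12*a*b - 12*b - 192, LT = a*b.
f_3 = -2*a - 6, LT = a.

S(f_1,f_2): lcm = a**2*b. S = 4/3*a*b**2 + 4/3*a*b + 16*a - 1/3*b**3 - 56/3*b.
  leading term a*b**2: subtract (1/9*b)·f_2 from 4/3*a*b**2 + 4/3*a*b + 16*a - 1/3*b**3 - 56/3*b → 4/3*a*b + 16*a - 1/3*b**3 + 4/3*b**2 + 8/3*b
  leading term a*b: subtract (1/9)·f_2 from 4/3*a*b + 16*a - 1/3*b**3 + 4/3*b**2 + 8/3*b → 16*a - 1/3*b**3 + 4/3*b**2 + 4*b + 64/3
  leading term a: subtract (-8)·f_3 from 16*a - 1/3*b**3 + 4/3*b**2 + 4*b + 64/3 → -1/3*b**3 + 4/3*b**2 + 4*b - 80/3
  leading term b**3: no divisor's leading term divides it; move -1/3*b**3 to the remainder.
  leading term b**2: no divisor's leading term divides it; move 4/3*b**2 to the remainder.
  leading term b: no divisor's leading term divides it; move 4*b to the remainder.
  leading term 1: no divisor's leading term divides it; move -80/3 to the remainder.
  remainder -1/3*b**3 + 4/3*b**2 + 4*b - 80/3 ≠ 0; add h_4 = -1/3*b**3 + 4/3*b**2 + 4*b - 80/3 to the basis.

S(f_1,f_3): lcm = a**2. S = 4/3*a*b - 8/3*a - 1/3*b**2 - 56/3.
  leading term a*b: subtract (1/9)·f_2 from 4/3*a*b - 8/3*a - 1/3*b**2 - 56/3 → -8/3*a - 1/3*b**2 + 4/3*b + 8/3
  leading term a: subtract (4/3)·f_3 from -8/3*a - 1/3*b**2 + 4/3*b + 8/3 → -1/3*b**2 + 4/3*b + 32/3
  leading term b**2: no divisor's leading term divides it; move -1/3*b**2 to the remainder.
  leading term b: no divisor's leading term divides it; move 4/3*b to the remainder.
  leading term 1: no divisor's leading term divides it; move 32/3 to the remainder.
  remainder -1/3*b**2 + 4/3*b + 32/3 ≠ 0; add h_5 = -1/3*b**2 + 4/3*b + 32/3 to the basis.

S(f_2,f_3): lcm = a*b. S = -4*b - 16.
  leading term b: no divisor's leading term divides it; move -4*b to the remainder.
  leading term 1: no divisor's leading term divides it; move -16 to the remainder.
  remainder -4*b - 16 ≠ 0; add h_6 = -4*b - 16 to the basis.

The other S-polynomials (S(f_1,h_4), S(f_2,h_4), S(f_3,h_4), S(f_1,h_5), S(f_2,h_5), S(f_3,h_5), S(h_4,h_5), S(f_1,h_6), S(f_2,h_6), S(f_3,h_6), S(h_4,h_6), S(h_5,h_6)) all reduce to 0 modulo the current basis, so we have a Gröbner basis.
Inter-reduce: drop elements whose leading term is divisible by another's, tail-reduce, and make monic.
Reduced Gröbner basis: {a + 3, b + 4}.

A lex Gröbner basis eliminates variables successively. Here b + 4 depends only on b, with roots {-4}; lifting each root through the earlier basis elements recovers the full solutions.
  b = -4: the earlier basis element becomes a + 3 = 0, giving a = -3 — point (-3, -4).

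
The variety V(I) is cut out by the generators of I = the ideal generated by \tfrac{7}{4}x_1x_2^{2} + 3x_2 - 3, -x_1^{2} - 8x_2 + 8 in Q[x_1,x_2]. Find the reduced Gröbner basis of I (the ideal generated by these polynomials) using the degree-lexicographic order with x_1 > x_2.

G = {x_1x_2^{2} + \tfrac{12}{7}x_2 - \tfrac{12}{7}, x_2^{3} - \tfrac{3}{14}x_1x_2 - x_2^{2} + \tfrac{3}{14}x_1, x_1^{2} + 8x_2 - 8}

Buchberger's algorithm terminates because the ascending chain of leading-term ideals stabilizes.

f_1 = \tfrac{7}{4}x_1x_2^{2} + 3x_2 - 3, LT = x_1x_2^{2}.
f_2 = -x_1^{2} - 8x_2 + 8, LT = x_1^{2}.

S(f_1,f_2): lcm = x_1^{2}x_2^{2}. S = -8x_2^{3} + \tfrac{12}{7}x_1x_2 + 8x_2^{2} - \tfrac{12}{7}x_1.
  reduce S modulo (f_1, f_2):
  remainder -8x_2^{3} + \tfrac{12}{7}x_1x_2 + 8x_2^{2} - \tfrac{12}{7}x_1 ≠ 0; add g_3 = -8x_2^{3} + \tfrac{12}{7}x_1x_2 + 8x_2^{2} - \tfrac{12}{7}x_1 to the basis.

The other S-polynomials (S(f_1,g_3), S(f_2,g_3)) all reduce to 0 modulo the current basis, so we have a Gröbner basis.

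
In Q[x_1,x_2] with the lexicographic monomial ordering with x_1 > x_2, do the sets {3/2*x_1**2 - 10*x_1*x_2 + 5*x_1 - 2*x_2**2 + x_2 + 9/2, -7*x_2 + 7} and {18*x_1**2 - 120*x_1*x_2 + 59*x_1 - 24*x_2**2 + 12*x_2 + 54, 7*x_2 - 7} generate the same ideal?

No, the ideals differ.

Since reduced Gröbner bases are canonical representatives of ideals under a given ordering, it suffices to compute and compare them.
Buchberger on the first generating set:
f_1 = 3/2*x_1**2 - 10*x_1*x_2 + 5*x_1 - 2*x_2**2 + x_2 + 9/2, LT = x_1**2.
f_2 = -7*x_2 + 7, LT = x_2.

The S-polynomials (S(f_1,f_2)) all reduce to 0 modulo the current basis, so we have a Gröbner basis.
Inter-reduce: drop elements whose leading term is divisible by another's, tail-reduce, and make monic.
Reduced Gröbner basis: {x_1**2 - 10/3*x_1 + 7/3, x_2 - 1}.

Buchberger on the second generating set:
h_1 = 18*x_1**2 - 120*x_1*x_2 + 59*x_1 - 24*x_2**2 + 12*x_2 + 54, LT = x_1**2.
h_2 = 7*x_2 - 7, LT = x_2.

The S-polynomials (S(h_1,h_2)) all reduce to 0 modulo the current basis, so we have a Gröbner basis.
Inter-reduce: drop elements whose leading term is divisible by another's, tail-reduce, and make monic.
Reduced Gröbner basis: {x_1**2 - 61/18*x_1 + 7/3, x_2 - 1}.

These differ, so the ideals are not equal.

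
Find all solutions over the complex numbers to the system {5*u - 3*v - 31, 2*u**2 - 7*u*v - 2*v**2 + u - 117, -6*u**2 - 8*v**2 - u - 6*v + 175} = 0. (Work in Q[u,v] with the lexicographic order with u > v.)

{(5, -2)}

Compute a lex Gröbner basis by Buchberger's algorithm.
f_1 = 5*u - 3*v - 31, LT = u.
f_2 = 2*u**2 - 7*u*v + u - 2*v**2 - 117, LT = u**2.
f_3 = -6*u**2 - u - 8*v**2 - 6*v + 175, LT = u**2.

S(f_1,f_2): lcm = u**2. S = 29/10*u*v - 67/10*u + v**2 + 117/2.
  leading term u*v: subtract (29/50*v)·f_1 from 29/10*u*v - 67/10*u + v**2 + 117/2 → -67/10*u + 137/50*v**2 + 899/50*v + 117/2
  leading term u: subtract (-67/50)·f_1 from -67/10*u + 137/50*v**2 + 899/50*v + 117/2 → 137/50*v**2 + 349/25*v + 424/25
  leading term v**2: no divisor's leading term divides it; move 137/50*v**2 to the remainder.
  leading term v: no divisor's leading term divides it; move 349/25*v to the remainder.
  leading term 1: no divisor's leading term divides it; move 424/25 to the remainder.
  remainder 137/50*v**2 + 349/25*v + 424/25 ≠ 0; add h_4 = 137/50*v**2 + 349/25*v + 424/25 to the basis.

S(f_1,f_3): lcm = u**2. S = -3/5*u*v - 191/30*u - 4/3*v**2 - v + 175/6.
  leading term u*v: subtract (-3/25*v)·f_1 from -3/5*u*v - 191/30*u - 4/3*v**2 - v + 175/6 → -191/30*u - 127/75*v**2 - 118/25*v + 175/6
  leading term u: subtract (-191/150)·f_1 from -191/30*u - 127/75*v**2 - 118/25*v + 175/6 → -127/75*v**2 - 427/50*v - 773/75
  leading term v**2: subtract (-254/411)·h_4 from -127/75*v**2 - 427/50*v - 773/75 → 359/4110*v + 359/2055
  leading term v: no divisor's leading term divides it; move 359/4110*v to the remainder.
  leading term 1: no divisor's leading term divides it; move 359/2055 to the remainder.
  remainder 359/4110*v + 359/2055 ≠ 0; add h_5 = 359/4110*v + 359/2055 to the basis.

The other S-polynomials (S(f_2,f_3), S(f_1,h_4), S(f_2,h_4), S(f_3,h_4), S(f_1,h_5), S(f_2,h_5), S(f_3,h_5), S(h_4,h_5)) all reduce to 0 modulo the current basis, so we have a Gröbner basis.
Inter-reduce: drop elements whose leading term is divisible by another's, tail-reduce, and make monic.
Reduced Gröbner basis: {u - 5, v + 2}.

The lex basis is triangular: the last element involves only v. Solving v + 2 = 0 gives v ∈ {-2}; substituting each value into the earlier elements determines the remaining variables.
  v = -2: the earlier basis element becomes u - 5 = 0, giving u = 5 — point (5, -2).
Substituting each solution back into the original system confirms all equations vanish.
Zero-dimensionality of the ideal guarantees finitely many solutions over ℂ.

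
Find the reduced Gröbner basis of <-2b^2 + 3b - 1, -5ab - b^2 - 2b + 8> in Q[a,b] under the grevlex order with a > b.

This is the nonlinear analogue of row-reducing a linear system.

f_1 = -2b^2 + 3b - 1, LT = b^2.
f_2 = -5ab - b^2 - 2b + 8, LT = ab.

S(f_1,f_2): lcm = ab^2. S = -1/5b^3 - 3/2ab - 2/5b^2 + 1/2a + 8/5b.
  leading term b^3: subtract (1/10b)·f_1 from -1/5b^3 - 3/2ab - 2/5b^2 + 1/2a + 8/5b → -3/2ab - 7/10b^2 + 1/2a + 17/10b
  leading term ab: subtract (3/10)·f_2 from -3/2ab - 7/10b^2 + 1/2a + 17/10b → -2/5b^2 + 1/2a + 23/10b - 12/5
  leading term b^2: subtract (1/5)·f_1 from -2/5b^2 + 1/2a + 23/10b - 12/5 → 1/2a + 17/10b - 11/5
  leading term a: no divisor's leading term divides it; move 1/2a to the remainder.
  leading term b: no divisor's leading term divides it; move 17/10b to the remainder.
  leading term 1: no divisor's leading term divides it; move -11/5 to the remainder.
  remainder 1/2a + 17/10b - 11/5 ≠ 0; add g_3 = 1/2a + 17/10b - 11/5 to the basis.

S(f_1,g_3): leading monomials are coprime, so the S-polynomial reduces to 0 (Buchberger's first criterion).
S(f_2,g_3): lcm = ab. S = -16/5b^2 + 24/5b - 8/5.
  leading term b^2: subtract (8/5)·f_1 from -16/5b^2 + 24/5b - 8/5 → 0
  remainder 0.

Every S-polynomial of the final basis reduces to 0, so we have a Gröbner basis.
Inter-reduce: drop elements whose leading term is divisible by another's, tail-reduce, and make monic.

G = {b^2 - 3/2b + 1/2, a + 17/5b - 22/5}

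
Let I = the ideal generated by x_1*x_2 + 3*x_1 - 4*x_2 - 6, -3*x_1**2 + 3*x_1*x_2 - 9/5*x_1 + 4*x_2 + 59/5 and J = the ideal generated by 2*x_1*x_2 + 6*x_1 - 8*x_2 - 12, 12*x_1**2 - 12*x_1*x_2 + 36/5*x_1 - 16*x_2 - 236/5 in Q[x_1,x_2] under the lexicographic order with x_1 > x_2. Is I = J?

Yes, the ideals are equal.

Two ideals are equal iff their reduced Gröbner bases coincide (the reduced basis is unique for a fixed ordering).
Buchberger on the first generating set:
f_1 = x_1*x_2 + 3*x_1 - 4*x_2 - 6, LT = x_1*x_2.
f_2 = -3*x_1**2 + 3*x_1*x_2 - 9/5*x_1 + 4*x_2 + 59/5, LT = x_1**2.

S(f_1,f_2): lcm = x_1**2*x_2. S = 3*x_1**2 + x_1*x_2**2 - 23/5*x_1*x_2 - 6*x_1 + 4/3*x_2**2 + 59/15*x_2.
  leading term x_1**2: subtract (-1)·f_2 from 3*x_1**2 + x_1*x_2**2 - 23/5*x_1*x_2 - 6*x_1 + 4/3*x_2**2 + 59/15*x_2 → x_1*x_2**2 - 8/5*x_1*x_2 - 39/5*x_1 + 4/3*x_2**2 + 119/15*x_2 + 59/5
  leading term x_1*x_2**2: subtract (x_2)·f_1 from x_1*x_2**2 - 8/5*x_1*x_2 - 39/5*x_1 + 4/3*x_2**2 + 119/15*x_2 + 59/5 → -23/5*x_1*x_2 - 39/5*x_1 + 16/3*x_2**2 + 209/15*x_2 + 59/5
  leading term x_1*x_2: subtract (-23/5)·f_1 from -23/5*x_1*x_2 - 39/5*x_1 + 16/3*x_2**2 + 209/15*x_2 + 59/5 → 6*x_1 + 16/3*x_2**2 - 67/15*x_2 - 79/5
  leading term x_1: no divisor's leading term divides it; move 6*x_1 to the remainder.
  leading term x_2**2: no divisor's leading term divides it; move 16/3*x_2**2 to the remainder.
  leading term x_2: no divisor's leading term divides it; move -67/15*x_2 to the remainder.
  leading term 1: no divisor's leading term divides it; move -79/5 to the remainder.
  remainder 6*x_1 + 16/3*x_2**2 - 67/15*x_2 - 79/5 ≠ 0; add g_3 = 6*x_1 + 16/3*x_2**2 - 67/15*x_2 - 79/5 to the basis.

S(f_1,g_3): lcm = x_1*x_2. S = 3*x_1 - 8/9*x_2**3 + 67/90*x_2**2 - 41/30*x_2 - 6.
  leading term x_1: subtract (1/2)·g_3 from 3*x_1 - 8/9*x_2**3 + 67/90*x_2**2 - 41/30*x_2 - 6 → -8/9*x_2**3 - 173/90*x_2**2 + 13/15*x_2 + 19/10
  leading term x_2**3: no divisor's leading term divides it; move -8/9*x_2**3 to the remainder.
  leading term x_2**2: no divisor's leading term divides it; move -173/90*x_2**2 to the remainder.
  leading term x_2: no divisor's leading term divides it; move 13/15*x_2 to the remainder.
  leading term 1: no divisor's leading term divides it; move 19/10 to the remainder.
  remainder -8/9*x_2**3 - 173/90*x_2**2 + 13/15*x_2 + 19/10 ≠ 0; add g_4 = -8/9*x_2**3 - 173/90*x_2**2 + 13/15*x_2 + 19/10 to the basis.

The other S-polynomials (S(f_2,g_3), S(f_1,g_4), S(f_2,g_4), S(g_3,g_4)) all reduce to 0 modulo the current basis, so we have a Gröbner basis.
Inter-reduce: drop elements whose leading term is divisible by another's, tail-reduce, and make monic.
Reduced Gröbner basis: {x_1 + 8/9*x_2**2 - 67/90*x_2 - 79/30, x_2**3 + 173/80*x_2**2 - 39/40*x_2 - 171/80}.

Buchberger on the second generating set:
h_1 = 2*x_1*x_2 + 6*x_1 - 8*x_2 - 12, LT = x_1*x_2.
h_2 = 12*x_1**2 - 12*x_1*x_2 + 36/5*x_1 - 16*x_2 - 236/5, LT = x_1**2.

S(h_1,h_2): lcm = x_1**2*x_2. S = 3*x_1**2 + x_1*x_2**2 - 23/5*x_1*x_2 - 6*x_1 + 4/3*x_2**2 + 59/15*x_2.
  leading term x_1**2: subtract (1/4)·h_2 from 3*x_1**2 + x_1*x_2**2 - 23/5*x_1*x_2 - 6*x_1 + 4/3*x_2**2 + 59/15*x_2 → x_1*x_2**2 - 8/5*x_1*x_2 - 39/5*x_1 + 4/3*x_2**2 + 119/15*x_2 + 59/5
  leading term x_1*x_2**2: subtract (1/2*x_2)·h_1 from x_1*x_2**2 - 8/5*x_1*x_2 - 39/5*x_1 + 4/3*x_2**2 + 119/15*x_2 + 59/5 → -23/5*x_1*x_2 - 39/5*x_1 + 16/3*x_2**2 + 209/15*x_2 + 59/5
  leading term x_1*x_2: subtract (-23/10)·h_1 from -23/5*x_1*x_2 - 39/5*x_1 + 16/3*x_2**2 + 209/15*x_2 + 59/5 → 6*x_1 + 16/3*x_2**2 - 67/15*x_2 - 79/5
  leading term x_1: no divisor's leading term divides it; move 6*x_1 to the remainder.
  leading term x_2**2: no divisor's leading term divides it; move 16/3*x_2**2 to the remainder.
  leading term x_2: no divisor's leading term divides it; move -67/15*x_2 to the remainder.
  leading term 1: no divisor's leading term divides it; move -79/5 to the remainder.
  remainder 6*x_1 + 16/3*x_2**2 - 67/15*x_2 - 79/5 ≠ 0; add k_3 = 6*x_1 + 16/3*x_2**2 - 67/15*x_2 - 79/5 to the basis.

S(h_1,k_3): lcm = x_1*x_2. S = 3*x_1 - 8/9*x_2**3 + 67/90*x_2**2 - 41/30*x_2 - 6.
  leading term x_1: subtract (1/2)·k_3 from 3*x_1 - 8/9*x_2**3 + 67/90*x_2**2 - 41/30*x_2 - 6 → -8/9*x_2**3 - 173/90*x_2**2 + 13/15*x_2 + 19/10
  leading term x_2**3: no divisor's leading term divides it; move -8/9*x_2**3 to the remainder.
  leading term x_2**2: no divisor's leading term divides it; move -173/90*x_2**2 to the remainder.
  leading term x_2: no divisor's leading term divides it; move 13/15*x_2 to the remainder.
  leading term 1: no divisor's leading term divides it; move 19/10 to the remainder.
  remainder -8/9*x_2**3 - 173/90*x_2**2 + 13/15*x_2 + 19/10 ≠ 0; add k_4 = -8/9*x_2**3 - 173/90*x_2**2 + 13/15*x_2 + 19/10 to the basis.

The other S-polynomials (S(h_2,k_3), S(h_1,k_4), S(h_2,k_4), S(k_3,k_4)) all reduce to 0 modulo the current basis, so we have a Gröbner basis.
Inter-reduce: drop elements whose leading term is divisible by another's, tail-reduce, and make monic.
Reduced Gröbner basis: {x_1 + 8/9*x_2**2 - 67/90*x_2 - 79/30, x_2**3 + 173/80*x_2**2 - 39/40*x_2 - 171/80}.

These coincide, so the ideals are equal.
The same test decides containment: I ⊆ J iff every generator of I reduces to 0 modulo a Gröbner basis of J.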